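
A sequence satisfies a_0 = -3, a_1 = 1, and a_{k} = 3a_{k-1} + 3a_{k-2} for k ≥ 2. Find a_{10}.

-183951

The ordinary generating function has denominator 1 - 3t - 3t^2.
Iterating the recurrence: a_0,…,a_{10} = -3, 1, -6, -15, -63, -234, -891, -3375, -12798, -48519, -183951.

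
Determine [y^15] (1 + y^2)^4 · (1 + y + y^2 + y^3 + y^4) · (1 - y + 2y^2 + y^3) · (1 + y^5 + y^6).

61

(1 + y^2)^4 has coefficients 1,0,4,0,6,0,4,0,1 for degrees 0…8.
(1 + y + y^2 + y^3 + y^4) has coefficients 1,1,1,1,1,0,0,0,0,0,0,0,0,0,0,0 for degrees 0…15.
Multiplying by (1 - y + 2y^2 + y^3) gives running coefficients 1,0,2,3,3,2,3,1,0,0,0,0,0,0,0,0 for degrees 0…15.
Finally multiplying by (1 + y^5 + y^6), the product of all factors after the first has coefficients 1,0,2,3,3,3,4,3,5,6,5,5,4,1,0,0 for degrees 0…15.
[y^15] = 1·0 + 4·1 + 6·5 + 4·6 + 1·3 = 61.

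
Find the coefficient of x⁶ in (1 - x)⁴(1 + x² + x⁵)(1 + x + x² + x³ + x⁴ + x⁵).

(1 - x)⁴ has coefficients 1,-4,6,-4,1 for degrees 0…4.
(1 + x² + x⁵) has coefficients 1,0,1,0,0,1,0 for degrees 0…6.
Finally multiplying by (1 + x + x² + x³ + x⁴ + x⁵), the product of all factors after the first has coefficients 1,1,2,2,2,3,2 for degrees 0…6.
[x⁶] = 1·2 − 4·3 + 6·2 − 4·2 + 1·2 = -4.

-4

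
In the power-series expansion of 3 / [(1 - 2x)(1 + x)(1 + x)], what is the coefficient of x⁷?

The denominator gives the recurrence a_n = 3a_(n−2) + 2a_(n−3) for n ≥ 3; the numerator fixes a_0 = 3, a_1 = 0, a_2 = 9.
Iterating: 3, 0, 9, 6, 27, 36, 93, 162, so a_7 = 162.

162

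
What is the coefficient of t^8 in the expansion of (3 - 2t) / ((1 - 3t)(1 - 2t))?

Partial fractions give a closed form: a_n = (7)·3^n + (-4)·2^n.
At n = 8: a_8 = 44903.

44903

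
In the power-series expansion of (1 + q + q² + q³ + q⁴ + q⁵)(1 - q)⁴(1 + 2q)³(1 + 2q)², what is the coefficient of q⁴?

-50

(1 + q + q² + q³ + q⁴ + q⁵) has coefficients 1,1,1,1,1 for degrees 0…4.
(1 - q)⁴ has coefficients 1,-4,6,-4,1 for degrees 0…4.
Multiplying by (1 + 2q)³ gives running coefficients 1,2,-6,-8,17 for degrees 0…4.
Finally multiplying by (1 + 2q)², the product of all factors after the first has coefficients 1,6,6,-24,-39 for degrees 0…4.
[q⁴] = 1·(-39) + 1·(-24) + 1·6 + 1·6 + 1·1 = -50.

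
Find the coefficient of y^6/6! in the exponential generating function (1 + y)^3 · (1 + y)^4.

5040

The EGF product rule gives c_6 = Σ_{k_1+k_2=6} C(6; k_1,k_2) · ∏ g_i(k_i), where (1+y)^3 gives the falling factorial (3)_k; (1+y)^4 gives the falling factorial (4)_k.
g_1(k) for k = 0…6: 1, 3, 6, 6, 0, 0, 0.
g_2(k) for k = 0…6: 1, 4, 12, 24, 24, 0, 0.
c_6 = Σ_k C(6,k)·g_1(k)·g_2(6−k) = 15·6·24 + 20·6·24 = 2160 + 2880 = 5040.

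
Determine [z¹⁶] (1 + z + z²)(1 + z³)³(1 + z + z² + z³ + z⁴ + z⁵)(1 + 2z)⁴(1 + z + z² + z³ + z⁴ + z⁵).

(1 + z + z²) has coefficients 1,1,1 for degrees 0…2.
(1 + z³)³ has coefficients 1,0,0,3,0,0,3,0,0,1,0,0,0,0,0,0,0 for degrees 0…16.
Multiplying by (1 + z + z² + z³ + z⁴ + z⁵) gives running coefficients 1,1,1,4,4,4,6,6,6,4,4,4,1,1,1,0,0 for degrees 0…16.
Multiplying by (1 + 2z)⁴ gives running coefficients 1,9,33,68,108,180,278,342,390,452,468,420,353,297,225,128,72 for degrees 0…16.
Finally multiplying by (1 + z + z² + z³ + z⁴ + z⁵), the product of all factors after the first has coefficients 1,10,43,111,219,399,676,1009,1366,1750,2110,2350,2425,2380,2215,1891,1495 for degrees 0…16.
[z¹⁶] = 1·1495 + 1·1891 + 1·2215 = 5601.

5601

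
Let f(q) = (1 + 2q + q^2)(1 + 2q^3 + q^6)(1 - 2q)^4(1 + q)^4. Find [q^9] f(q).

-98

(1 + 2q + q^2) has coefficients 1,2,1 for degrees 0…2.
(1 + 2q^3 + q^6) has coefficients 1,0,0,2,0,0,1,0,0,0 for degrees 0…9.
Multiplying by (1 - 2q)^4 gives running coefficients 1,-8,24,-30,0,48,-63,24,24,-32 for degrees 0…9.
Finally multiplying by (1 + q)^4, the product of all factors after the first has coefficients 1,-4,-2,22,-7,-44,33,30,-66,4 for degrees 0…9.
[q^9] = 1·4 + 2·(-66) + 1·30 = -98.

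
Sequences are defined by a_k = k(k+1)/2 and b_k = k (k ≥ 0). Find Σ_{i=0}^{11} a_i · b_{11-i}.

715

This is [x^11] in the product of the two ordinary generating functions.
Σ = 0·11 + 1·10 + 3·9 + 6·8 + 10·7 + 15·6 + 21·5 + 28·4 + 36·3 + 45·2 + 55·1 + 66·0 = 715.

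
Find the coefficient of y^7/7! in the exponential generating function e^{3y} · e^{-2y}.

1

The EGF product rule gives c_7 = Σ_{k_1+k_2=7} C(7; k_1,k_2) · ∏ g_i(k_i), where e^{3y} gives (3)^k; e^{-2y} gives (-2)^k.
g_1(k) for k = 0…7: 1, 3, 9, 27, 81, 243, 729, 2187.
g_2(k) for k = 0…7: 1, -2, 4, -8, 16, -32, 64, -128.
c_7 = Σ_k C(7,k)·g_1(k)·g_2(7−k) = 1·1·(-128) + 7·3·64 + 21·9·(-32) + 35·27·16 + 35·81·(-8) + 21·243·4 + 7·729·(-2) + 1·2187·1 = −128 + 1344 − 6048 + 15120 − 22680 + 20412 − 10206 + 2187 = 1.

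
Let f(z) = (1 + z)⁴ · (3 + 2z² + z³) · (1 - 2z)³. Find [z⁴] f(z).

37

(1 + z)⁴ has coefficients 1,4,6,4,1 for degrees 0…4.
(3 + 2z² + z³) has coefficients 3,0,2,1,0 for degrees 0…4.
Finally multiplying by (1 - 2z)³, the product of all factors after the first has coefficients 3,-18,38,-35,18 for degrees 0…4.
[z⁴] = 1·18 + 4·(-35) + 6·38 + 4·(-18) + 1·3 = 37.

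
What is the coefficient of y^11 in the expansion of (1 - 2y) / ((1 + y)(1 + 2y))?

-8189

Partial fractions give a closed form: a_n = (-3)·(-1)^n + (4)·(-2)^n.
At n = 11: a_11 = -8189.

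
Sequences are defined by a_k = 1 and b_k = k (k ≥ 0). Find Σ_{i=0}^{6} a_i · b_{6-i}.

21

This is [x^6] in the product of the two ordinary generating functions.
Σ = 1·6 + 1·5 + 1·4 + 1·3 + 1·2 + 1·1 + 1·0 = 21.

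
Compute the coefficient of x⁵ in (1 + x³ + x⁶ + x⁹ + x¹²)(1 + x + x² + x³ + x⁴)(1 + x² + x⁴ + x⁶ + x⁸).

4

(1 + x³ + x⁶ + x⁹ + x¹²) has coefficients 1,0,0,1,0,0 for degrees 0…5.
(1 + x + x² + x³ + x⁴) has coefficients 1,1,1,1,1,0 for degrees 0…5.
Finally multiplying by (1 + x² + x⁴ + x⁶ + x⁸), the product of all factors after the first has coefficients 1,1,2,2,3,2 for degrees 0…5.
[x⁵] = 1·2 + 1·2 = 4.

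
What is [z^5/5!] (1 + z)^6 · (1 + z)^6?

The EGF product rule gives c_5 = Σ_{k_1+k_2=5} C(5; k_1,k_2) · ∏ g_i(k_i), where (1+z)^6 gives the falling factorial (6)_k; (1+z)^6 gives the falling factorial (6)_k.
g_1(k) for k = 0…5: 1, 6, 30, 120, 360, 720.
g_2(k) for k = 0…5: 1, 6, 30, 120, 360, 720.
c_5 = Σ_k C(5,k)·g_1(k)·g_2(5−k) = 1·1·720 + 5·6·360 + 10·30·120 + 10·120·30 + 5·360·6 + 1·720·1 = 720 + 10800 + 36000 + 36000 + 10800 + 720 = 95040.

95040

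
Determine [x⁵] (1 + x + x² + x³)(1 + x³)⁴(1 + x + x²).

13

(1 + x + x² + x³) has coefficients 1,1,1,1 for degrees 0…3.
(1 + x³)⁴ has coefficients 1,0,0,4,0,0 for degrees 0…5.
Finally multiplying by (1 + x + x²), the product of all factors after the first has coefficients 1,1,1,4,4,4 for degrees 0…5.
[x⁵] = 1·4 + 1·4 + 1·4 + 1·1 = 13.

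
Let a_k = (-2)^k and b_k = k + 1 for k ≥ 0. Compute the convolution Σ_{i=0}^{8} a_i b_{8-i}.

The convolution is the x^8 coefficient of A(x)B(x).
Σ = 1·9 − 2·8 + 4·7 − 8·6 + 16·5 − 32·4 + 64·3 − 128·2 + 256·1 = 117.

117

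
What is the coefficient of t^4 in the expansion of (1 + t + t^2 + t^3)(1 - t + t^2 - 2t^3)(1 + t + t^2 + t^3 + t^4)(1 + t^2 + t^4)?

(1 + t + t^2 + t^3) has coefficients 1,1,1,1 for degrees 0…3.
(1 - t + t^2 - 2t^3) has coefficients 1,-1,1,-2,0 for degrees 0…4.
Multiplying by (1 + t + t^2 + t^3 + t^4) gives running coefficients 1,0,1,-1,-1 for degrees 0…4.
Finally multiplying by (1 + t^2 + t^4), the product of all factors after the first has coefficients 1,0,2,-1,1 for degrees 0…4.
[t^4] = 1·1 + 1·(-1) + 1·2 + 1·0 = 2.

2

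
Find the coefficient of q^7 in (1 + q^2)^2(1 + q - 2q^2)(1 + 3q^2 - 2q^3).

9

(1 + q^2)^2 has coefficients 1,0,2,0,1 for degrees 0…4.
(1 + q - 2q^2) has coefficients 1,1,-2,0,0,0,0,0 for degrees 0…7.
Finally multiplying by (1 + 3q^2 - 2q^3), the product of all factors after the first has coefficients 1,1,1,1,-8,4,0,0 for degrees 0…7.
[q^7] = 1·0 + 2·4 + 1·1 = 9.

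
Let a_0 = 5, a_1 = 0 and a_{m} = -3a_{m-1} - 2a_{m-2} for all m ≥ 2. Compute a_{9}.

The ordinary generating function has denominator 1 + 3y + 2y^2.
Iterating the recurrence: a_0,…,a_{9} = 5, 0, -10, 30, -70, 150, -310, 630, -1270, 2550.

2550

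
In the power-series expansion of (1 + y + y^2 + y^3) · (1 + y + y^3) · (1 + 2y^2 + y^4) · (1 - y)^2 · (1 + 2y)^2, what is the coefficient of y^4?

5

(1 + y + y^2 + y^3) has coefficients 1,1,1,1 for degrees 0…3.
(1 + y + y^3) has coefficients 1,1,0,1,0 for degrees 0…4.
Multiplying by (1 + 2y^2 + y^4) gives running coefficients 1,1,2,3,1 for degrees 0…4.
Multiplying by (1 - y)^2 gives running coefficients 1,-1,1,0,-3 for degrees 0…4.
Finally multiplying by (1 + 2y)^2, the product of all factors after the first has coefficients 1,3,1,0,1 for degrees 0…4.
[y^4] = 1·1 + 1·0 + 1·1 + 1·3 = 5.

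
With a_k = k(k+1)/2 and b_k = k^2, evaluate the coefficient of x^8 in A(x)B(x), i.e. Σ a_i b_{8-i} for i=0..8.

Write out a_i and b_{8-i} for i = 0,…,8 and sum the products.
Σ = 0·64 + 1·49 + 3·36 + 6·25 + 10·16 + 15·9 + 21·4 + 28·1 + 36·0 = 714.

714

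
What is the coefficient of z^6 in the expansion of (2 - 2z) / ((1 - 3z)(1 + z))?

The denominator gives the recurrence a_n = 2a_(n−1) + 3a_(n−2) for n ≥ 3; the numerator fixes a_0 = 2, a_1 = 2, a_2 = 10.
Iterating: 2, 2, 10, 26, 82, 242, 730, so a_6 = 730.

730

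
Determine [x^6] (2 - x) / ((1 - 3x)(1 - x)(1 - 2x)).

5084

Partial fractions give a closed form: a_n = (15/2)·3^n + (1/2)·1^n + (-6)·2^n.
At n = 6: a_6 = 5084.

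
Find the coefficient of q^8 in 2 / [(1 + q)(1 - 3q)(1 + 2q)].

The denominator gives the recurrence a_n = 7a_(n−2) + 6a_(n−3) for n ≥ 3; the numerator fixes a_0 = 2, a_1 = 0, a_2 = 14.
Iterating: 2, 0, 14, 12, 98, 168, 758, 1764, 6314, so a_8 = 6314.

6314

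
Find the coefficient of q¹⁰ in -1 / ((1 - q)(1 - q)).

The denominator gives the recurrence a_n = 2a_(n−1) − a_(n−2) for n ≥ 2; the numerator fixes a_0 = -1, a_1 = -2.
Iterating: -1, -2, -3, -4, -5, -6, -7, -8, -9, -10, -11, so a_10 = -11.

-11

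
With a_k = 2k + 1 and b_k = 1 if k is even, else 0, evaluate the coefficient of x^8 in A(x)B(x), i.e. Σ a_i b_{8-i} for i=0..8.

Write out a_i and b_{8-i} for i = 0,…,8 and sum the products.
Σ = 1·1 + 3·0 + 5·1 + 7·0 + 9·1 + 11·0 + 13·1 + 15·0 + 17·1 = 45.

45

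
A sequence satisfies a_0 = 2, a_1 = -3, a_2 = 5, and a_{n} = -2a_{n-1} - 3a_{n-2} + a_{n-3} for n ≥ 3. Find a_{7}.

-100

The ordinary generating function has denominator 1 + 2q + 3q^2 - q^3.
Iterating the recurrence: a_0,…,a_{7} = 2, -3, 5, 1, -20, 42, -23, -100.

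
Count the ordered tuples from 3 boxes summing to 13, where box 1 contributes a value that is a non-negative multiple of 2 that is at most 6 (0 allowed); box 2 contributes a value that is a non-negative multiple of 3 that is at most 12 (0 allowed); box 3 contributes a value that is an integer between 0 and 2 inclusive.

The generating function for the choices is (1 + t^2 + t^4 + t^6)·(1 + t^3 + t^6 + t^9 + t^12)·(1 + t + t^2); the count is [t^13].
(1 + t^2 + t^4 + t^6) has coefficients 1,0,1,0,1,0,1 for degrees 0…6.
(1 + t^3 + t^6 + t^9 + t^12) has coefficients 1,0,0,1,0,0,1,0,0,1,0,0,1,0 for degrees 0…13.
Finally multiplying by (1 + t + t^2), the product of all factors after the first has coefficients 1,1,1,1,1,1,1,1,1,1,1,1,1,1 for degrees 0…13.
[t^13] = 1·1 + 1·1 + 1·1 + 1·1 = 4.

4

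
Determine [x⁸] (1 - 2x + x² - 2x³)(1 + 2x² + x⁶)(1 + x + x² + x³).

(1 - 2x + x² - 2x³) has coefficients 1,-2,1,-2 for degrees 0…3.
(1 + 2x² + x⁶) has coefficients 1,0,2,0,0,0,1,0,0 for degrees 0…8.
Finally multiplying by (1 + x + x² + x³), the product of all factors after the first has coefficients 1,1,3,3,2,2,1,1,1 for degrees 0…8.
[x⁸] = 1·1 − 2·1 + 1·1 − 2·2 = -4.

-4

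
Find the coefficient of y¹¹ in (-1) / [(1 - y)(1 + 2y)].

1365

Partial fractions give a closed form: a_n = (-1/3)·1^n + (-2/3)·(-2)^n.
At n = 11: a_11 = 1365.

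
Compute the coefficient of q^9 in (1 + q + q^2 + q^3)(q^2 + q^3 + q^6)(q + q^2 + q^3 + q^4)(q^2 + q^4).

13

(1 + q + q^2 + q^3) has coefficients 1,1,1,1 for degrees 0…3.
(q^2 + q^3 + q^6) has coefficients 0,0,1,1,0,0,1,0,0,0 for degrees 0…9.
Multiplying by (q + q^2 + q^3 + q^4) gives running coefficients 0,0,0,1,2,2,2,2,1,1 for degrees 0…9.
Finally multiplying by (q^2 + q^4), the product of all factors after the first has coefficients 0,0,0,0,0,1,2,3,4,4 for degrees 0…9.
[q^9] = 1·4 + 1·4 + 1·3 + 1·2 = 13.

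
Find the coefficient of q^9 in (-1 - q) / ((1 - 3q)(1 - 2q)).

The denominator gives the recurrence a_n = 5a_(n−1) − 6a_(n−2) for n ≥ 3; the numerator fixes a_0 = -1, a_1 = -6, a_2 = -24.
Iterating: -1, -6, -24, -84, -276, -876, -2724, -8364, -25476, -77196, so a_9 = -77196.

-77196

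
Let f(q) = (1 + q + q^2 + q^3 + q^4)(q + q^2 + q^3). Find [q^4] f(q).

(1 + q + q^2 + q^3 + q^4) has coefficients 1,1,1,1,1 for degrees 0…4.
(q + q^2 + q^3) has coefficients 0,1,1,1,0 for degrees 0…4.
[q^4] = 1·0 + 1·1 + 1·1 + 1·1 + 1·0 = 3.

3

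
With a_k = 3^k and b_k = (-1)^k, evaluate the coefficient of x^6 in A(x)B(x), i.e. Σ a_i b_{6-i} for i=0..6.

The convolution is the t^6 coefficient of A(t)B(t).
Σ = 1·1 + 3·(-1) + 9·1 + 27·(-1) + 81·1 + 243·(-1) + 729·1 = 547.

547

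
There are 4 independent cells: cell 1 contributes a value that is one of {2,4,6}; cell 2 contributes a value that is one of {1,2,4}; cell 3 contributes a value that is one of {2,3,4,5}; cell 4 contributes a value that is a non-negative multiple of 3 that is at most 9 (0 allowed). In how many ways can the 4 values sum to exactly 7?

The generating function for the choices is (x^2 + x^4 + x^6)·(x + x^2 + x^4)·(x^2 + x^3 + x^4 + x^5)·(1 + x^3 + x^6 + x^9); the count is [x^7].
(x^2 + x^4 + x^6) has coefficients 0,0,1,0,1,0,1 for degrees 0…6.
(x + x^2 + x^4) has coefficients 0,1,1,0,1,0,0,0 for degrees 0…7.
Multiplying by (x^2 + x^3 + x^4 + x^5) gives running coefficients 0,0,0,1,2,2,3,2 for degrees 0…7.
Finally multiplying by (1 + x^3 + x^6 + x^9), the product of all factors after the first has coefficients 0,0,0,1,2,2,4,4 for degrees 0…7.
[x^7] = 1·2 + 1·1 + 1·0 = 3.

3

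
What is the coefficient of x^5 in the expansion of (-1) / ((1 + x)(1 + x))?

6

The denominator gives the recurrence a_n = −2a_(n−1) − a_(n−2) for n ≥ 2; the numerator fixes a_0 = -1, a_1 = 2.
Iterating: -1, 2, -3, 4, -5, 6, so a_5 = 6.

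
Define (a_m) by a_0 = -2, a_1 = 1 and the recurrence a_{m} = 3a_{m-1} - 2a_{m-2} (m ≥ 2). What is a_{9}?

1531

The ordinary generating function has denominator 1 - 3q + 2q^2.
Iterating the recurrence: a_0,…,a_{9} = -2, 1, 7, 19, 43, 91, 187, 379, 763, 1531.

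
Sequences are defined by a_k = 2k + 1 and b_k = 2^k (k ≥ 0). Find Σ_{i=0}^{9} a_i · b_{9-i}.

3049

This is [x^9] in the product of the two ordinary generating functions.
Σ = 1·512 + 3·256 + 5·128 + 7·64 + 9·32 + 11·16 + 13·8 + 15·4 + 17·2 + 19·1 = 3049.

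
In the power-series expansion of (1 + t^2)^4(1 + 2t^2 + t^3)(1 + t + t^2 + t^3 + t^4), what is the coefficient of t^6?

(1 + t^2)^4 has coefficients 1,0,4,0,6,0,4 for degrees 0…6.
(1 + 2t^2 + t^3) has coefficients 1,0,2,1,0,0,0 for degrees 0…6.
Finally multiplying by (1 + t + t^2 + t^3 + t^4), the product of all factors after the first has coefficients 1,1,3,4,4,3,3 for degrees 0…6.
[t^6] = 1·3 + 4·4 + 6·3 + 4·1 = 41.

41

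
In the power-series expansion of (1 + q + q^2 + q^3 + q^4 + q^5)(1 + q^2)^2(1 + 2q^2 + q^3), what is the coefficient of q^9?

10

(1 + q + q^2 + q^3 + q^4 + q^5) has coefficients 1,1,1,1,1,1 for degrees 0…5.
(1 + q^2)^2 has coefficients 1,0,2,0,1,0,0,0,0,0 for degrees 0…9.
Finally multiplying by (1 + 2q^2 + q^3), the product of all factors after the first has coefficients 1,0,4,1,5,2,2,1,0,0 for degrees 0…9.
[q^9] = 1·0 + 1·0 + 1·1 + 1·2 + 1·2 + 1·5 = 10.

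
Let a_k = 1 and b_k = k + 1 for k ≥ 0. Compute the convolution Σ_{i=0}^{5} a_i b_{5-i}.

The convolution is the x^5 coefficient of A(x)B(x).
Σ = 1·6 + 1·5 + 1·4 + 1·3 + 1·2 + 1·1 = 21.

21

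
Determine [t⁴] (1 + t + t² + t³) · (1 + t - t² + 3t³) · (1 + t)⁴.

(1 + t + t² + t³) has coefficients 1,1,1,1 for degrees 0…3.
(1 + t - t² + 3t³) has coefficients 1,1,-1,3,0 for degrees 0…4.
Finally multiplying by (1 + t)⁴, the product of all factors after the first has coefficients 1,5,9,9,11 for degrees 0…4.
[t⁴] = 1·11 + 1·9 + 1·9 + 1·5 = 34.

34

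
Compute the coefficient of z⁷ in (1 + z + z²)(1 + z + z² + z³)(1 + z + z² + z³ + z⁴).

(1 + z + z²) has coefficients 1,1,1 for degrees 0…2.
(1 + z + z² + z³) has coefficients 1,1,1,1,0,0,0,0 for degrees 0…7.
Finally multiplying by (1 + z + z² + z³ + z⁴), the product of all factors after the first has coefficients 1,2,3,4,4,3,2,1 for degrees 0…7.
[z⁷] = 1·1 + 1·2 + 1·3 = 6.

6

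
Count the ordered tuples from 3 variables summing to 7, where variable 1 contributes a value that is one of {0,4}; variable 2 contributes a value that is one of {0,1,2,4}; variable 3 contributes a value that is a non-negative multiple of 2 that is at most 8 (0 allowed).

The generating function for the choices is (1 + y⁴)·(1 + y + y² + y⁴)·(1 + y² + y⁴ + y⁶ + y⁸); the count is [y⁷].
(1 + y⁴) has coefficients 1,0,0,0,1 for degrees 0…4.
(1 + y + y² + y⁴) has coefficients 1,1,1,0,1,0,0,0 for degrees 0…7.
Finally multiplying by (1 + y² + y⁴ + y⁶ + y⁸), the product of all factors after the first has coefficients 1,1,2,1,3,1,3,1 for degrees 0…7.
[y⁷] = 1·1 + 1·1 = 2.

2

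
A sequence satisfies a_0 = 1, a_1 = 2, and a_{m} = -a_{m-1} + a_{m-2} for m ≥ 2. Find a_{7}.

18

The ordinary generating function has denominator 1 + t - t^2.
Iterating the recurrence: a_0,…,a_{7} = 1, 2, -1, 3, -4, 7, -11, 18.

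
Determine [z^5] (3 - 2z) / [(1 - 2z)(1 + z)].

Partial fractions give a closed form: a_n = (4/3)·2^n + (5/3)·(-1)^n.
At n = 5: a_5 = 41.

41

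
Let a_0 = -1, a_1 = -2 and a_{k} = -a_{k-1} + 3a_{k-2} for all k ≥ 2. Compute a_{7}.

The ordinary generating function has denominator 1 + z - 3z^2.
Iterating the recurrence: a_0,…,a_{7} = -1, -2, -1, -5, 2, -17, 23, -74.

-74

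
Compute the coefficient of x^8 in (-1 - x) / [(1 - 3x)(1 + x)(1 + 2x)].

Partial fractions give a closed form: a_n = (-3/5)·3^n + (-2/5)·(-2)^n.
At n = 8: a_8 = -4039.

-4039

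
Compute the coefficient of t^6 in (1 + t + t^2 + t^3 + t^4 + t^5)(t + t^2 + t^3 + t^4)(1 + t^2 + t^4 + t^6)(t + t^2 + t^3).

(1 + t + t^2 + t^3 + t^4 + t^5) has coefficients 1,1,1,1,1,1 for degrees 0…5.
(t + t^2 + t^3 + t^4) has coefficients 0,1,1,1,1,0,0 for degrees 0…6.
Multiplying by (1 + t^2 + t^4 + t^6) gives running coefficients 0,1,1,2,2,2,2 for degrees 0…6.
Finally multiplying by (t + t^2 + t^3), the product of all factors after the first has coefficients 0,0,1,2,4,5,6 for degrees 0…6.
[t^6] = 1·6 + 1·5 + 1·4 + 1·2 + 1·1 + 1·0 = 18.

18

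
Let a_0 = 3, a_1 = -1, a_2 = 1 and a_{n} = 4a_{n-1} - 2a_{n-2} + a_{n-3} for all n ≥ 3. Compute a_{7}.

1415

The ordinary generating function has denominator 1 - 4t + 2t^2 - t^3.
Iterating the recurrence: a_0,…,a_{7} = 3, -1, 1, 9, 33, 115, 403, 1415.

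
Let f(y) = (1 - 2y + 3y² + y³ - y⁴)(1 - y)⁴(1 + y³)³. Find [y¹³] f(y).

(1 - 2y + 3y² + y³ - y⁴) has coefficients 1,-2,3,1,-1 for degrees 0…4.
(1 - y)⁴ has coefficients 1,-4,6,-4,1,0,0,0,0,0,0,0,0,0 for degrees 0…13.
Finally multiplying by (1 + y³)³, the product of all factors after the first has coefficients 1,-4,6,-1,-11,18,-9,-9,18,-11,-1,6,-4,1 for degrees 0…13.
[y¹³] = 1·1 − 2·(-4) + 3·6 + 1·(-1) − 1·(-11) = 37.

37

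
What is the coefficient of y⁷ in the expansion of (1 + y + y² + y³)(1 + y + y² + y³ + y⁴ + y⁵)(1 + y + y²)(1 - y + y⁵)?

4

(1 + y + y² + y³) has coefficients 1,1,1,1 for degrees 0…3.
(1 + y + y² + y³ + y⁴ + y⁵) has coefficients 1,1,1,1,1,1,0,0 for degrees 0…7.
Multiplying by (1 + y + y²) gives running coefficients 1,2,3,3,3,3,2,1 for degrees 0…7.
Finally multiplying by (1 - y + y⁵), the product of all factors after the first has coefficients 1,1,1,0,0,1,1,2 for degrees 0…7.
[y⁷] = 1·2 + 1·1 + 1·1 + 1·0 = 4.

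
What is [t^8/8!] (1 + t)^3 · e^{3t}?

263169

The EGF product rule gives c_8 = Σ_{k_1+k_2=8} C(8; k_1,k_2) · ∏ g_i(k_i), where (1+t)^3 gives the falling factorial (3)_k; e^{3t} gives (3)^k.
g_1(k) for k = 0…8: 1, 3, 6, 6, 0, 0, 0, 0, 0.
g_2(k) for k = 0…8: 1, 3, 9, 27, 81, 243, 729, 2187, 6561.
c_8 = Σ_k C(8,k)·g_1(k)·g_2(8−k) = 1·1·6561 + 8·3·2187 + 28·6·729 + 56·6·243 = 6561 + 52488 + 122472 + 81648 = 263169.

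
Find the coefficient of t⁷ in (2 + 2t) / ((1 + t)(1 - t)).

2

Partial fractions give a closed form: a_n = (2)·1^n.
At n = 7: a_7 = 2.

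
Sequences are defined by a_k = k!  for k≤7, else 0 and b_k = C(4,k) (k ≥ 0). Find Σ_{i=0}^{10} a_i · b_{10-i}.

This is [x^10] in the product of the two ordinary generating functions.
Σ = 1·0 + 1·0 + 2·0 + 6·0 + 24·0 + 120·0 + 720·1 + 5040·4 + 0·6 + 0·4 + 0·1 = 20880.

20880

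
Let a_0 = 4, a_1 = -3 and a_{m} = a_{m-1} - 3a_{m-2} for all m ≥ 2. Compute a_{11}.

-1131

The ordinary generating function has denominator 1 - z + 3z^2.
Iterating the recurrence: a_0,…,a_{11} = 4, -3, -15, -6, 39, 57, -60, -231, -51, 642, 795, -1131.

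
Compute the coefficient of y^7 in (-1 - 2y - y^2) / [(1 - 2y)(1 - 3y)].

-11088

The denominator gives the recurrence a_n = 5a_(n−1) − 6a_(n−2) for n ≥ 3; the numerator fixes a_0 = -1, a_1 = -7, a_2 = -30.
Iterating: -1, -7, -30, -108, -360, -1152, -3600, -11088, so a_7 = -11088.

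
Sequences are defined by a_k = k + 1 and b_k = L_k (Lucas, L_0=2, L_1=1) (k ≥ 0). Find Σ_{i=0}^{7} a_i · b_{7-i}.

The convolution is the t^7 coefficient of A(t)B(t).
Σ = 1·29 + 2·18 + 3·11 + 4·7 + 5·4 + 6·3 + 7·1 + 8·2 = 187.

187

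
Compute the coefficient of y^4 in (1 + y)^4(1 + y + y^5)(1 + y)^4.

126

(1 + y)^4 has coefficients 1,4,6,4,1 for degrees 0…4.
(1 + y + y^5) has coefficients 1,1,0,0,0 for degrees 0…4.
Finally multiplying by (1 + y)^4, the product of all factors after the first has coefficients 1,5,10,10,5 for degrees 0…4.
[y^4] = 1·5 + 4·10 + 6·10 + 4·5 + 1·1 = 126.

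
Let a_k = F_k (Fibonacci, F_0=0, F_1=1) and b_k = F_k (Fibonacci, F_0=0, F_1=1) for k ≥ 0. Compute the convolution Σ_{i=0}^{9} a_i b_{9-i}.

This is [x^9] in the product of the two ordinary generating functions.
Σ = 0·34 + 1·21 + 1·13 + 2·8 + 3·5 + 5·3 + 8·2 + 13·1 + 21·1 + 34·0 = 130.

130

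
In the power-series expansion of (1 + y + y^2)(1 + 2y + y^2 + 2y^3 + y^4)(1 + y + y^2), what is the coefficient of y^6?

(1 + y + y^2) has coefficients 1,1,1 for degrees 0…2.
(1 + 2y + y^2 + 2y^3 + y^4) has coefficients 1,2,1,2,1,0,0 for degrees 0…6.
Finally multiplying by (1 + y + y^2), the product of all factors after the first has coefficients 1,3,4,5,4,3,1 for degrees 0…6.
[y^6] = 1·1 + 1·3 + 1·4 = 8.

8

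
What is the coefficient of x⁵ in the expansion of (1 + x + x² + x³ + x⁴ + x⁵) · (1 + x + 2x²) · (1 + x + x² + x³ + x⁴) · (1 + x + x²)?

(1 + x + x² + x³ + x⁴ + x⁵) has coefficients 1,1,1,1,1,1 for degrees 0…5.
(1 + x + 2x²) has coefficients 1,1,2,0,0,0 for degrees 0…5.
Multiplying by (1 + x + x² + x³ + x⁴) gives running coefficients 1,2,4,4,4,3 for degrees 0…5.
Finally multiplying by (1 + x + x²), the product of all factors after the first has coefficients 1,3,7,10,12,11 for degrees 0…5.
[x⁵] = 1·11 + 1·12 + 1·10 + 1·7 + 1·3 + 1·1 = 44.

44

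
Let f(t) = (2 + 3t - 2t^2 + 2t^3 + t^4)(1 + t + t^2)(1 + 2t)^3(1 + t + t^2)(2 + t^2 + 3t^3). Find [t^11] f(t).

533

(2 + 3t - 2t^2 + 2t^3 + t^4) has coefficients 2,3,-2,2,1 for degrees 0…4.
(1 + t + t^2) has coefficients 1,1,1,0,0,0,0,0,0,0,0,0 for degrees 0…11.
Multiplying by (1 + 2t)^3 gives running coefficients 1,7,19,26,20,8,0,0,0,0,0,0 for degrees 0…11.
Multiplying by (1 + t + t^2) gives running coefficients 1,8,27,52,65,54,28,8,0,0,0,0 for degrees 0…11.
Finally multiplying by (2 + t^2 + 3t^3), the product of all factors after the first has coefficients 2,16,55,115,181,241,277,265,190,92,24,0 for degrees 0…11.
[t^11] = 2·0 + 3·24 − 2·92 + 2·190 + 1·265 = 533.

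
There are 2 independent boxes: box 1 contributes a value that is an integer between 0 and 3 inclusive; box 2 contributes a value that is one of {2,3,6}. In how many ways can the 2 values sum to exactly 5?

2

The generating function for the choices is (1 + z + z^2 + z^3)·(z^2 + z^3 + z^6); the count is [z^5].
(1 + z + z^2 + z^3) has coefficients 1,1,1,1 for degrees 0…3.
(z^2 + z^3 + z^6) has coefficients 0,0,1,1,0,0 for degrees 0…5.
[z^5] = 1·0 + 1·0 + 1·1 + 1·1 = 2.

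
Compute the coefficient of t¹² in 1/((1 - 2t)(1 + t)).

2731

The denominator gives the recurrence a_n = a_(n−1) + 2a_(n−2) for n ≥ 2; the numerator fixes a_0 = 1, a_1 = 1.
Iterating: 1, 1, 3, 5, 11, 21, 43, 85, 171, 341, 683, 1365, 2731, so a_12 = 2731.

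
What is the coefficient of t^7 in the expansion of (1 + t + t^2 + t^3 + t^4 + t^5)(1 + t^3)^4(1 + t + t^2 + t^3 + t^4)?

(1 + t + t^2 + t^3 + t^4 + t^5) has coefficients 1,1,1,1,1,1 for degrees 0…5.
(1 + t^3)^4 has coefficients 1,0,0,4,0,0,6,0 for degrees 0…7.
Finally multiplying by (1 + t + t^2 + t^3 + t^4), the product of all factors after the first has coefficients 1,1,1,5,5,4,10,10 for degrees 0…7.
[t^7] = 1·10 + 1·10 + 1·4 + 1·5 + 1·5 + 1·1 = 35.

35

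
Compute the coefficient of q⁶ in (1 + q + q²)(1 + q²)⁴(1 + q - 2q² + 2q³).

4

(1 + q + q²) has coefficients 1,1,1 for degrees 0…2.
(1 + q²)⁴ has coefficients 1,0,4,0,6,0,4 for degrees 0…6.
Finally multiplying by (1 + q - 2q² + 2q³), the product of all factors after the first has coefficients 1,1,2,6,-2,14,-8 for degrees 0…6.
[q⁶] = 1·(-8) + 1·14 + 1·(-2) = 4.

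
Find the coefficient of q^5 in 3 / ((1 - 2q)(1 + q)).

63

Partial fractions give a closed form: a_n = (2)·2^n + (1)·(-1)^n.
At n = 5: a_5 = 63.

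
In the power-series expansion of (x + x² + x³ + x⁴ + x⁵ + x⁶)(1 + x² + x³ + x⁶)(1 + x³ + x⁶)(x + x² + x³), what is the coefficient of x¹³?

20

(x + x² + x³ + x⁴ + x⁵ + x⁶) has coefficients 0,1,1,1,1,1,1 for degrees 0…6.
(1 + x² + x³ + x⁶) has coefficients 1,0,1,1,0,0,1,0,0,0,0,0,0,0 for degrees 0…13.
Multiplying by (1 + x³ + x⁶) gives running coefficients 1,0,1,2,0,1,3,0,1,2,0,0,1,0 for degrees 0…13.
Finally multiplying by (x + x² + x³), the product of all factors after the first has coefficients 0,1,1,2,3,3,3,4,4,4,3,3,2,1 for degrees 0…13.
[x¹³] = 1·2 + 1·3 + 1·3 + 1·4 + 1·4 + 1·4 = 20.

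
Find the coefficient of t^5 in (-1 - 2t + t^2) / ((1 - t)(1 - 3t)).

-566

The denominator gives the recurrence a_n = 4a_(n−1) − 3a_(n−2) for n ≥ 3; the numerator fixes a_0 = -1, a_1 = -6, a_2 = -20.
Iterating: -1, -6, -20, -62, -188, -566, so a_5 = -566.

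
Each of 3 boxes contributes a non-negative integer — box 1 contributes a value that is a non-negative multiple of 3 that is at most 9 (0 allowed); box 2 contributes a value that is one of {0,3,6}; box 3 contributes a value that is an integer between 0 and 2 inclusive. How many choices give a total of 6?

The generating function for the choices is (1 + y^3 + y^6 + y^9)·(1 + y^3 + y^6)·(1 + y + y^2); the count is [y^6].
(1 + y^3 + y^6 + y^9) has coefficients 1,0,0,1,0,0,1 for degrees 0…6.
(1 + y^3 + y^6) has coefficients 1,0,0,1,0,0,1 for degrees 0…6.
Finally multiplying by (1 + y + y^2), the product of all factors after the first has coefficients 1,1,1,1,1,1,1 for degrees 0…6.
[y^6] = 1·1 + 1·1 + 1·1 = 3.

3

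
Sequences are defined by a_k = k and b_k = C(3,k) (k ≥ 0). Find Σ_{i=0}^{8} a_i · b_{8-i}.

The convolution is the x^8 coefficient of A(x)B(x).
Σ = 0·0 + 1·0 + 2·0 + 3·0 + 4·0 + 5·1 + 6·3 + 7·3 + 8·1 = 52.

52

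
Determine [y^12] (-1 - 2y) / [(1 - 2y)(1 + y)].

Partial fractions give a closed form: a_n = (-4/3)·2^n + (1/3)·(-1)^n.
At n = 12: a_12 = -5461.

-5461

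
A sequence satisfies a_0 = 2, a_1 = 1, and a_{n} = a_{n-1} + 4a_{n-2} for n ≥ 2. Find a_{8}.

1889

The ordinary generating function has denominator 1 - y - 4y^2.
Iterating the recurrence: a_0,…,a_{8} = 2, 1, 9, 13, 49, 101, 297, 701, 1889.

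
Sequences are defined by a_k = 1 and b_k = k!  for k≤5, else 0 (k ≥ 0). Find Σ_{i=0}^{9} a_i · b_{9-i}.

154

The convolution is the t^9 coefficient of A(t)B(t).
Σ = 1·0 + 1·0 + 1·0 + 1·0 + 1·120 + 1·24 + 1·6 + 1·2 + 1·1 + 1·1 = 154.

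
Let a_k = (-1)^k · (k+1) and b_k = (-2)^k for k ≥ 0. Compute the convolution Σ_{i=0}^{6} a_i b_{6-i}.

This is [x^6] in the product of the two ordinary generating functions.
Σ = 1·64 − 2·(-32) + 3·16 − 4·(-8) + 5·4 − 6·(-2) + 7·1 = 247.

247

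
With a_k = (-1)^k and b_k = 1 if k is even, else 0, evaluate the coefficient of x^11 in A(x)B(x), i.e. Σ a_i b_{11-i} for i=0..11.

-6

Write out a_i and b_{11-i} for i = 0,…,11 and sum the products.
Σ = 1·0 − 1·1 + 1·0 − 1·1 + 1·0 − 1·1 + 1·0 − 1·1 + 1·0 − 1·1 + 1·0 − 1·1 = -6.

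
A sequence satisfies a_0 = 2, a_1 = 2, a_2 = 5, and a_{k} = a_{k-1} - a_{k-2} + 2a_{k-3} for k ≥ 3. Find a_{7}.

20

The ordinary generating function has denominator 1 - q + q^2 - 2q^3.
Iterating the recurrence: a_0,…,a_{7} = 2, 2, 5, 7, 6, 9, 17, 20.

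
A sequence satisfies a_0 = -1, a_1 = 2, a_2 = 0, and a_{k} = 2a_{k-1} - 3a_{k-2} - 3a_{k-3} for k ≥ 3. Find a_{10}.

The ordinary generating function has denominator 1 - 2z + 3z^2 + 3z^3.
Iterating the recurrence: a_0,…,a_{10} = -1, 2, 0, -3, -12, -15, 15, 111, 222, 66, -867.

-867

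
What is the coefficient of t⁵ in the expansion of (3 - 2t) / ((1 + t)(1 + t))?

The denominator gives the recurrence a_n = −2a_(n−1) − a_(n−2) for n ≥ 2; the numerator fixes a_0 = 3, a_1 = -8.
Iterating: 3, -8, 13, -18, 23, -28, so a_5 = -28.

-28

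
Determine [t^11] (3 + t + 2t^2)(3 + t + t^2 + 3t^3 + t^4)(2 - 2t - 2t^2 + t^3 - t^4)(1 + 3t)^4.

-2616

(3 + t + 2t^2) has coefficients 3,1,2 for degrees 0…2.
(3 + t + t^2 + 3t^3 + t^4) has coefficients 3,1,1,3,1,0,0,0,0,0,0,0 for degrees 0…11.
Multiplying by (2 - 2t - 2t^2 + t^3 - t^4) gives running coefficients 6,-4,-6,5,-8,-8,0,-2,-1,0,0,0 for degrees 0…11.
Finally multiplying by (1 + 3t)^4, the product of all factors after the first has coefficients 6,68,270,365,-218,-806,-474,-893,-1537,-768,-270,-270 for degrees 0…11.
[t^11] = 3·(-270) + 1·(-270) + 2·(-768) = -2616.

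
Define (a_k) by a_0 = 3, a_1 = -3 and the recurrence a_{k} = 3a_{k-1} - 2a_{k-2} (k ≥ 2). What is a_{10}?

The ordinary generating function has denominator 1 - 3z + 2z^2.
Iterating the recurrence: a_0,…,a_{10} = 3, -3, -15, -39, -87, -183, -375, -759, -1527, -3063, -6135.

-6135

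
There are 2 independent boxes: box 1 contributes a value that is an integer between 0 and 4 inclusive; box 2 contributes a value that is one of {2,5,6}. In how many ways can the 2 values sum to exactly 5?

2

The generating function for the choices is (1 + x + x^2 + x^3 + x^4)·(x^2 + x^5 + x^6); the count is [x^5].
(1 + x + x^2 + x^3 + x^4) has coefficients 1,1,1,1,1 for degrees 0…4.
(x^2 + x^5 + x^6) has coefficients 0,0,1,0,0,1 for degrees 0…5.
[x^5] = 1·1 + 1·0 + 1·0 + 1·1 + 1·0 = 2.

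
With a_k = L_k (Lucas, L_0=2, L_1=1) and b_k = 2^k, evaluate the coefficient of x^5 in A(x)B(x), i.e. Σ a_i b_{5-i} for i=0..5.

The convolution is the t^5 coefficient of A(t)B(t).
Σ = 2·32 + 1·16 + 3·8 + 4·4 + 7·2 + 11·1 = 145.

145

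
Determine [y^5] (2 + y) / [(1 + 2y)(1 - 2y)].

16

Partial fractions give a closed form: a_n = (3/4)·(-2)^n + (5/4)·2^n.
At n = 5: a_5 = 16.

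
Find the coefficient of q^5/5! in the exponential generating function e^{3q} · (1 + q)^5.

The EGF product rule gives c_5 = Σ_{k_1+k_2=5} C(5; k_1,k_2) · ∏ g_i(k_i), where e^{3q} gives (3)^k; (1+q)^5 gives the falling factorial (5)_k.
g_1(k) for k = 0…5: 1, 3, 9, 27, 81, 243.
g_2(k) for k = 0…5: 1, 5, 20, 60, 120, 120.
c_5 = Σ_k C(5,k)·g_1(k)·g_2(5−k) = 1·1·120 + 5·3·120 + 10·9·60 + 10·27·20 + 5·81·5 + 1·243·1 = 120 + 1800 + 5400 + 5400 + 2025 + 243 = 14988.

14988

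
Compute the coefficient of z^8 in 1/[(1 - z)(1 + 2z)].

171

Partial fractions give a closed form: a_n = (1/3)·1^n + (2/3)·(-2)^n.
At n = 8: a_8 = 171.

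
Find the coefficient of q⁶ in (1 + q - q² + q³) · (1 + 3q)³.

27

(1 + q - q² + q³) has coefficients 1,1,-1,1 for degrees 0…3.
(1 + 3q)³ has coefficients 1,9,27,27,0,0,0 for degrees 0…6.
[q⁶] = 1·0 + 1·0 − 1·0 + 1·27 = 27.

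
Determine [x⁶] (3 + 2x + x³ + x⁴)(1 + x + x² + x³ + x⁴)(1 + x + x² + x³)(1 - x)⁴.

6

(3 + 2x + x³ + x⁴) has coefficients 3,2,0,1,1 for degrees 0…4.
(1 + x + x² + x³ + x⁴) has coefficients 1,1,1,1,1,0,0 for degrees 0…6.
Multiplying by (1 + x + x² + x³) gives running coefficients 1,2,3,4,4,3,2 for degrees 0…6.
Finally multiplying by (1 - x)⁴, the product of all factors after the first has coefficients 1,-2,1,0,-1,1,1 for degrees 0…6.
[x⁶] = 3·1 + 2·1 + 1·0 + 1·1 = 6.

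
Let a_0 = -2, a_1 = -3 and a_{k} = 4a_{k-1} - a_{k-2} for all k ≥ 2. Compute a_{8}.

The ordinary generating function has denominator 1 - 4y + y^2.
Iterating the recurrence: a_0,…,a_{8} = -2, -3, -10, -37, -138, -515, -1922, -7173, -26770.

-26770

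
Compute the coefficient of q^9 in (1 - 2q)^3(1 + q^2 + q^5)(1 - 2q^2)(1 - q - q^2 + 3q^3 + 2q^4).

(1 - 2q)^3 has coefficients 1,-6,12,-8 for degrees 0…3.
(1 + q^2 + q^5) has coefficients 1,0,1,0,0,1,0,0,0,0 for degrees 0…9.
Multiplying by (1 - 2q^2) gives running coefficients 1,0,-1,0,-2,1,0,-2,0,0 for degrees 0…9.
Finally multiplying by (1 - q - q^2 + 3q^3 + 2q^4), the product of all factors after the first has coefficients 1,-1,-2,4,1,0,-1,-9,1,4 for degrees 0…9.
[q^9] = 1·4 − 6·1 + 12·(-9) − 8·(-1) = -102.

-102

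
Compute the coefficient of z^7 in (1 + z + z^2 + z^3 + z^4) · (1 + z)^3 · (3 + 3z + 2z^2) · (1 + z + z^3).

(1 + z + z^2 + z^3 + z^4) has coefficients 1,1,1,1,1 for degrees 0…4.
(1 + z)^3 has coefficients 1,3,3,1,0,0,0,0 for degrees 0…7.
Multiplying by (3 + 3z + 2z^2) gives running coefficients 3,12,20,18,9,2,0,0 for degrees 0…7.
Finally multiplying by (1 + z + z^3), the product of all factors after the first has coefficients 3,15,32,41,39,31,20,9 for degrees 0…7.
[z^7] = 1·9 + 1·20 + 1·31 + 1·39 + 1·41 = 140.

140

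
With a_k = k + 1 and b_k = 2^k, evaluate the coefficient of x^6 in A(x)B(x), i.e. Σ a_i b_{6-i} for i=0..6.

247

The convolution is the x^6 coefficient of A(x)B(x).
Σ = 1·64 + 2·32 + 3·16 + 4·8 + 5·4 + 6·2 + 7·1 = 247.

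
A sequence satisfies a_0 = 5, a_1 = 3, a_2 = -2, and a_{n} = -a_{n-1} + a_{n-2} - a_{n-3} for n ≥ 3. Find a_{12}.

-493

The ordinary generating function has denominator 1 + y - y^2 + y^3.
Iterating the recurrence: a_0,…,a_{12} = 5, 3, -2, 0, -5, 7, -12, 24, -43, 79, -146, 268, -493.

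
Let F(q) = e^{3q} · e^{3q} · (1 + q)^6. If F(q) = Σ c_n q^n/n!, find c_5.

166176

The EGF product rule gives c_5 = Σ_{k_1+k_2+k_3=5} C(5; k_1,k_2,k_3) · ∏ g_i(k_i), where e^{3q} gives (3)^k; e^{3q} gives (3)^k; (1+q)^6 gives the falling factorial (6)_k.
g_1(k) for k = 0…5: 1, 3, 9, 27, 81, 243.
g_2(k) for k = 0…5: 1, 3, 9, 27, 81, 243.
g_3(k) for k = 0…5: 1, 6, 30, 120, 360, 720.
First combine the last two factors: h(k) = Σ_j C(k,j)·g_2(j)·g_3(k−j) for k = 0…5: 1, 9, 75, 579, 4149, 27693.
c_5 = Σ_k C(5,k)·g_1(k)·h(5−k) = 1·1·27693 + 5·3·4149 + 10·9·579 + 10·27·75 + 5·81·9 + 1·243·1 = 27693 + 62235 + 52110 + 20250 + 3645 + 243 = 166176.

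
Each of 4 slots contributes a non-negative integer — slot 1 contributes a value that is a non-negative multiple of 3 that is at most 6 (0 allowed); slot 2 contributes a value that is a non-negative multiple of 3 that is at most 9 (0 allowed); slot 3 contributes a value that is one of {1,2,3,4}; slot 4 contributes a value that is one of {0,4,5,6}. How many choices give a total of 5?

The generating function for the choices is (1 + y³ + y⁶)·(1 + y³ + y⁶ + y⁹)·(y + y² + y³ + y⁴)·(1 + y⁴ + y⁵ + y⁶); the count is [y⁵].
(1 + y³ + y⁶) has coefficients 1,0,0,1,0,0 for degrees 0…5.
(1 + y³ + y⁶ + y⁹) has coefficients 1,0,0,1,0,0 for degrees 0…5.
Multiplying by (y + y² + y³ + y⁴) gives running coefficients 0,1,1,1,2,1 for degrees 0…5.
Finally multiplying by (1 + y⁴ + y⁵ + y⁶), the product of all factors after the first has coefficients 0,1,1,1,2,2 for degrees 0…5.
[y⁵] = 1·2 + 1·1 = 3.

3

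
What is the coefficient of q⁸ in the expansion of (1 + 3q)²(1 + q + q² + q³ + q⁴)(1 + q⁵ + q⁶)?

32

(1 + 3q)² has coefficients 1,6,9 for degrees 0…2.
(1 + q + q² + q³ + q⁴) has coefficients 1,1,1,1,1,0,0,0,0 for degrees 0…8.
Finally multiplying by (1 + q⁵ + q⁶), the product of all factors after the first has coefficients 1,1,1,1,1,1,2,2,2 for degrees 0…8.
[q⁸] = 1·2 + 6·2 + 9·2 = 32.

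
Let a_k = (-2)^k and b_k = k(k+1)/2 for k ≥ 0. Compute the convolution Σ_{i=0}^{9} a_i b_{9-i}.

The convolution is the t^9 coefficient of A(t)B(t).
Σ = 1·45 − 2·36 + 4·28 − 8·21 + 16·15 − 32·10 + 64·6 − 128·3 + 256·1 − 512·0 = 93.

93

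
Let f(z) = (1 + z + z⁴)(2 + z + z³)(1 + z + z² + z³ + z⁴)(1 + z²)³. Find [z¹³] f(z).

15

(1 + z + z⁴) has coefficients 1,1,0,0,1 for degrees 0…4.
(2 + z + z³) has coefficients 2,1,0,1,0,0,0,0,0,0,0,0,0,0 for degrees 0…13.
Multiplying by (1 + z + z² + z³ + z⁴) gives running coefficients 2,3,3,4,4,2,1,1,0,0,0,0,0,0 for degrees 0…13.
Finally multiplying by (1 + z²)³, the product of all factors after the first has coefficients 2,3,9,13,19,23,24,22,18,13,7,5,1,1 for degrees 0…13.
[z¹³] = 1·1 + 1·1 + 1·13 = 15.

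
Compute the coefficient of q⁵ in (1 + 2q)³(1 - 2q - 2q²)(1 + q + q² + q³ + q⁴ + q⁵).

(1 + 2q)³ has coefficients 1,6,12,8 for degrees 0…3.
(1 - 2q - 2q²) has coefficients 1,-2,-2,0,0,0 for degrees 0…5.
Finally multiplying by (1 + q + q² + q³ + q⁴ + q⁵), the product of all factors after the first has coefficients 1,-1,-3,-3,-3,-3 for degrees 0…5.
[q⁵] = 1·(-3) + 6·(-3) + 12·(-3) + 8·(-3) = -81.

-81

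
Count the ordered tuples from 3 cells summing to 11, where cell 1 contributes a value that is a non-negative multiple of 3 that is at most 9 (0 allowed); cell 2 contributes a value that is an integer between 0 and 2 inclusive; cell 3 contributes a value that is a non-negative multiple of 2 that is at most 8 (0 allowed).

The generating function for the choices is (1 + x^3 + x^6 + x^9)·(1 + x + x^2)·(1 + x^2 + x^4 + x^6 + x^8); the count is [x^11].
(1 + x^3 + x^6 + x^9) has coefficients 1,0,0,1,0,0,1,0,0,1 for degrees 0…9.
(1 + x + x^2) has coefficients 1,1,1,0,0,0,0,0,0,0,0,0 for degrees 0…11.
Finally multiplying by (1 + x^2 + x^4 + x^6 + x^8), the product of all factors after the first has coefficients 1,1,2,1,2,1,2,1,2,1,1,0 for degrees 0…11.
[x^11] = 1·0 + 1·2 + 1·1 + 1·2 = 5.

5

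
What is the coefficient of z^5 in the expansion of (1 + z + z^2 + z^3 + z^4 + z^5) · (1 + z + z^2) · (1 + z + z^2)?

(1 + z + z^2 + z^3 + z^4 + z^5) has coefficients 1,1,1,1,1,1 for degrees 0…5.
(1 + z + z^2) has coefficients 1,1,1,0,0,0 for degrees 0…5.
Finally multiplying by (1 + z + z^2), the product of all factors after the first has coefficients 1,2,3,2,1,0 for degrees 0…5.
[z^5] = 1·0 + 1·1 + 1·2 + 1·3 + 1·2 + 1·1 = 9.

9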